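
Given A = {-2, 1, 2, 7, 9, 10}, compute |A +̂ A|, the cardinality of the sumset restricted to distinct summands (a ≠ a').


Restricted sumset: A +̂ A = {a + a' : a ∈ A, a' ∈ A, a ≠ a'}.
Equivalently, take A + A and drop any sum 2a that is achievable ONLY as a + a for a ∈ A (i.e. sums representable only with equal summands).
Enumerate pairs (a, a') with a < a' (symmetric, so each unordered pair gives one sum; this covers all a ≠ a'):
  -2 + 1 = -1
  -2 + 2 = 0
  -2 + 7 = 5
  -2 + 9 = 7
  -2 + 10 = 8
  1 + 2 = 3
  1 + 7 = 8
  1 + 9 = 10
  1 + 10 = 11
  2 + 7 = 9
  2 + 9 = 11
  2 + 10 = 12
  7 + 9 = 16
  7 + 10 = 17
  9 + 10 = 19
Collected distinct sums: {-1, 0, 3, 5, 7, 8, 9, 10, 11, 12, 16, 17, 19}
|A +̂ A| = 13
(Reference bound: |A +̂ A| ≥ 2|A| - 3 for |A| ≥ 2, with |A| = 6 giving ≥ 9.)

|A +̂ A| = 13


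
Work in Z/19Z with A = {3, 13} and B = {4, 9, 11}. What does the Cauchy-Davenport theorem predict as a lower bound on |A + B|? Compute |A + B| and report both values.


Cauchy-Davenport: |A + B| ≥ min(p, |A| + |B| - 1) for A, B nonempty in Z/pZ.
|A| = 2, |B| = 3, p = 19.
CD lower bound = min(19, 2 + 3 - 1) = min(19, 4) = 4.
Compute A + B mod 19 directly:
a = 3: 3+4=7, 3+9=12, 3+11=14
a = 13: 13+4=17, 13+9=3, 13+11=5
A + B = {3, 5, 7, 12, 14, 17}, so |A + B| = 6.
Verify: 6 ≥ 4? Yes ✓.

CD lower bound = 4, actual |A + B| = 6.


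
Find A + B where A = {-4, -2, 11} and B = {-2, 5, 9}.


A + B = {a + b : a ∈ A, b ∈ B}.
Enumerate all |A|·|B| = 3·3 = 9 pairs (a, b) and collect distinct sums.
a = -4: -4+-2=-6, -4+5=1, -4+9=5
a = -2: -2+-2=-4, -2+5=3, -2+9=7
a = 11: 11+-2=9, 11+5=16, 11+9=20
Collecting distinct sums: A + B = {-6, -4, 1, 3, 5, 7, 9, 16, 20}
|A + B| = 9

A + B = {-6, -4, 1, 3, 5, 7, 9, 16, 20}


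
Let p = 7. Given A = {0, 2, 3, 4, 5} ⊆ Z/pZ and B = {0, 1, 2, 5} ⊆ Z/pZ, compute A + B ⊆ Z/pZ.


Work in Z/7Z: reduce every sum a + b modulo 7.
Enumerate all 20 pairs:
a = 0: 0+0=0, 0+1=1, 0+2=2, 0+5=5
a = 2: 2+0=2, 2+1=3, 2+2=4, 2+5=0
a = 3: 3+0=3, 3+1=4, 3+2=5, 3+5=1
a = 4: 4+0=4, 4+1=5, 4+2=6, 4+5=2
a = 5: 5+0=5, 5+1=6, 5+2=0, 5+5=3
Distinct residues collected: {0, 1, 2, 3, 4, 5, 6}
|A + B| = 7 (out of 7 total residues).

A + B = {0, 1, 2, 3, 4, 5, 6}


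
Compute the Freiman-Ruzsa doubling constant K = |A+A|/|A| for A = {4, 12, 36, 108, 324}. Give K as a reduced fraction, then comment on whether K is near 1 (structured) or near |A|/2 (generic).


|A| = 5.
Compute A + A by enumerating all 25 pairs.
A + A = {8, 16, 24, 40, 48, 72, 112, 120, 144, 216, 328, 336, 360, 432, 648}, so |A + A| = 15.
K = |A + A| / |A| = 15/5 = 3/1 ≈ 3.0000.
Reference: AP of size 5 gives K = 9/5 ≈ 1.8000; a fully generic set of size 5 gives K ≈ 3.0000.

|A| = 5, |A + A| = 15, K = 15/5 = 3/1.


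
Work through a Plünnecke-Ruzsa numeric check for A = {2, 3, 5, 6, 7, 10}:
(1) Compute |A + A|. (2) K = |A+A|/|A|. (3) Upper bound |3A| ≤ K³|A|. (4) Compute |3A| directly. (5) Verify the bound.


|A| = 6.
Step 1: Compute A + A by enumerating all 36 pairs.
A + A = {4, 5, 6, 7, 8, 9, 10, 11, 12, 13, 14, 15, 16, 17, 20}, so |A + A| = 15.
Step 2: Doubling constant K = |A + A|/|A| = 15/6 = 15/6 ≈ 2.5000.
Step 3: Plünnecke-Ruzsa gives |3A| ≤ K³·|A| = (2.5000)³ · 6 ≈ 93.7500.
Step 4: Compute 3A = A + A + A directly by enumerating all triples (a,b,c) ∈ A³; |3A| = 23.
Step 5: Check 23 ≤ 93.7500? Yes ✓.

K = 15/6, Plünnecke-Ruzsa bound K³|A| ≈ 93.7500, |3A| = 23, inequality holds.


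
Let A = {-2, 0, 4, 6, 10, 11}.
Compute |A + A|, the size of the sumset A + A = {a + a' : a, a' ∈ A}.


A + A = {a + a' : a, a' ∈ A}; |A| = 6.
General bounds: 2|A| - 1 ≤ |A + A| ≤ |A|(|A|+1)/2, i.e. 11 ≤ |A + A| ≤ 21.
Lower bound 2|A|-1 is attained iff A is an arithmetic progression.
Enumerate sums a + a' for a ≤ a' (symmetric, so this suffices):
a = -2: -2+-2=-4, -2+0=-2, -2+4=2, -2+6=4, -2+10=8, -2+11=9
a = 0: 0+0=0, 0+4=4, 0+6=6, 0+10=10, 0+11=11
a = 4: 4+4=8, 4+6=10, 4+10=14, 4+11=15
a = 6: 6+6=12, 6+10=16, 6+11=17
a = 10: 10+10=20, 10+11=21
a = 11: 11+11=22
Distinct sums: {-4, -2, 0, 2, 4, 6, 8, 9, 10, 11, 12, 14, 15, 16, 17, 20, 21, 22}
|A + A| = 18

|A + A| = 18


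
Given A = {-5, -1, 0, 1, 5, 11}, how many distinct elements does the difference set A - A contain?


A - A = {a - a' : a, a' ∈ A}; |A| = 6.
Bounds: 2|A|-1 ≤ |A - A| ≤ |A|² - |A| + 1, i.e. 11 ≤ |A - A| ≤ 31.
Note: 0 ∈ A - A always (from a - a). The set is symmetric: if d ∈ A - A then -d ∈ A - A.
Enumerate nonzero differences d = a - a' with a > a' (then include -d):
Positive differences: {1, 2, 4, 5, 6, 10, 11, 12, 16}
Full difference set: {0} ∪ (positive diffs) ∪ (negative diffs).
|A - A| = 1 + 2·9 = 19 (matches direct enumeration: 19).

|A - A| = 19


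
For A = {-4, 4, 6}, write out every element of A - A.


A - A = {a - a' : a, a' ∈ A}.
Compute a - a' for each ordered pair (a, a'):
a = -4: -4--4=0, -4-4=-8, -4-6=-10
a = 4: 4--4=8, 4-4=0, 4-6=-2
a = 6: 6--4=10, 6-4=2, 6-6=0
Collecting distinct values (and noting 0 appears from a-a):
A - A = {-10, -8, -2, 0, 2, 8, 10}
|A - A| = 7

A - A = {-10, -8, -2, 0, 2, 8, 10}


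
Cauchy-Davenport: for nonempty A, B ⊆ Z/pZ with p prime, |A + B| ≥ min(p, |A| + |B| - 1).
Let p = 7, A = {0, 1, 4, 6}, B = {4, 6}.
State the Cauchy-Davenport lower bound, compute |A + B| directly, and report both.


Cauchy-Davenport: |A + B| ≥ min(p, |A| + |B| - 1) for A, B nonempty in Z/pZ.
|A| = 4, |B| = 2, p = 7.
CD lower bound = min(7, 4 + 2 - 1) = min(7, 5) = 5.
Compute A + B mod 7 directly:
a = 0: 0+4=4, 0+6=6
a = 1: 1+4=5, 1+6=0
a = 4: 4+4=1, 4+6=3
a = 6: 6+4=3, 6+6=5
A + B = {0, 1, 3, 4, 5, 6}, so |A + B| = 6.
Verify: 6 ≥ 5? Yes ✓.

CD lower bound = 5, actual |A + B| = 6.


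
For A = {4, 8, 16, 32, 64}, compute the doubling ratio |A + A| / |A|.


|A| = 5.
Compute A + A by enumerating all 25 pairs.
A + A = {8, 12, 16, 20, 24, 32, 36, 40, 48, 64, 68, 72, 80, 96, 128}, so |A + A| = 15.
K = |A + A| / |A| = 15/5 = 3/1 ≈ 3.0000.
Reference: AP of size 5 gives K = 9/5 ≈ 1.8000; a fully generic set of size 5 gives K ≈ 3.0000.

|A| = 5, |A + A| = 15, K = 15/5 = 3/1.


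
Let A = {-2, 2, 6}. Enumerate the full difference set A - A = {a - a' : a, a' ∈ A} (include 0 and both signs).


A - A = {a - a' : a, a' ∈ A}.
Compute a - a' for each ordered pair (a, a'):
a = -2: -2--2=0, -2-2=-4, -2-6=-8
a = 2: 2--2=4, 2-2=0, 2-6=-4
a = 6: 6--2=8, 6-2=4, 6-6=0
Collecting distinct values (and noting 0 appears from a-a):
A - A = {-8, -4, 0, 4, 8}
|A - A| = 5

A - A = {-8, -4, 0, 4, 8}


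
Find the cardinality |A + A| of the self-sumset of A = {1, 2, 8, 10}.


A + A = {a + a' : a, a' ∈ A}; |A| = 4.
General bounds: 2|A| - 1 ≤ |A + A| ≤ |A|(|A|+1)/2, i.e. 7 ≤ |A + A| ≤ 10.
Lower bound 2|A|-1 is attained iff A is an arithmetic progression.
Enumerate sums a + a' for a ≤ a' (symmetric, so this suffices):
a = 1: 1+1=2, 1+2=3, 1+8=9, 1+10=11
a = 2: 2+2=4, 2+8=10, 2+10=12
a = 8: 8+8=16, 8+10=18
a = 10: 10+10=20
Distinct sums: {2, 3, 4, 9, 10, 11, 12, 16, 18, 20}
|A + A| = 10

|A + A| = 10


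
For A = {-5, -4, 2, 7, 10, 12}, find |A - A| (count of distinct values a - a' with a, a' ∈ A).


A - A = {a - a' : a, a' ∈ A}; |A| = 6.
Bounds: 2|A|-1 ≤ |A - A| ≤ |A|² - |A| + 1, i.e. 11 ≤ |A - A| ≤ 31.
Note: 0 ∈ A - A always (from a - a). The set is symmetric: if d ∈ A - A then -d ∈ A - A.
Enumerate nonzero differences d = a - a' with a > a' (then include -d):
Positive differences: {1, 2, 3, 5, 6, 7, 8, 10, 11, 12, 14, 15, 16, 17}
Full difference set: {0} ∪ (positive diffs) ∪ (negative diffs).
|A - A| = 1 + 2·14 = 29 (matches direct enumeration: 29).

|A - A| = 29


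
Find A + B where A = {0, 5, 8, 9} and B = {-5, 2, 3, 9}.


A + B = {a + b : a ∈ A, b ∈ B}.
Enumerate all |A|·|B| = 4·4 = 16 pairs (a, b) and collect distinct sums.
a = 0: 0+-5=-5, 0+2=2, 0+3=3, 0+9=9
a = 5: 5+-5=0, 5+2=7, 5+3=8, 5+9=14
a = 8: 8+-5=3, 8+2=10, 8+3=11, 8+9=17
a = 9: 9+-5=4, 9+2=11, 9+3=12, 9+9=18
Collecting distinct sums: A + B = {-5, 0, 2, 3, 4, 7, 8, 9, 10, 11, 12, 14, 17, 18}
|A + B| = 14

A + B = {-5, 0, 2, 3, 4, 7, 8, 9, 10, 11, 12, 14, 17, 18}


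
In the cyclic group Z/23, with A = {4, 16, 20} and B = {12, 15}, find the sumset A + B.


Work in Z/23Z: reduce every sum a + b modulo 23.
Enumerate all 6 pairs:
a = 4: 4+12=16, 4+15=19
a = 16: 16+12=5, 16+15=8
a = 20: 20+12=9, 20+15=12
Distinct residues collected: {5, 8, 9, 12, 16, 19}
|A + B| = 6 (out of 23 total residues).

A + B = {5, 8, 9, 12, 16, 19}


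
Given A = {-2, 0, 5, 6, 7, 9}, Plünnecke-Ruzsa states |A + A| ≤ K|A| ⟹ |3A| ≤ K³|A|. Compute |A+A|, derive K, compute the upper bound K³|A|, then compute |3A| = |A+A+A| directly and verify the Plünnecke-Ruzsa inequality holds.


|A| = 6.
Step 1: Compute A + A by enumerating all 36 pairs.
A + A = {-4, -2, 0, 3, 4, 5, 6, 7, 9, 10, 11, 12, 13, 14, 15, 16, 18}, so |A + A| = 17.
Step 2: Doubling constant K = |A + A|/|A| = 17/6 = 17/6 ≈ 2.8333.
Step 3: Plünnecke-Ruzsa gives |3A| ≤ K³·|A| = (2.8333)³ · 6 ≈ 136.4722.
Step 4: Compute 3A = A + A + A directly by enumerating all triples (a,b,c) ∈ A³; |3A| = 30.
Step 5: Check 30 ≤ 136.4722? Yes ✓.

K = 17/6, Plünnecke-Ruzsa bound K³|A| ≈ 136.4722, |3A| = 30, inequality holds.


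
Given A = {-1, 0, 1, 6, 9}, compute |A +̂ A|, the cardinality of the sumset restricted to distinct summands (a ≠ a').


Restricted sumset: A +̂ A = {a + a' : a ∈ A, a' ∈ A, a ≠ a'}.
Equivalently, take A + A and drop any sum 2a that is achievable ONLY as a + a for a ∈ A (i.e. sums representable only with equal summands).
Enumerate pairs (a, a') with a < a' (symmetric, so each unordered pair gives one sum; this covers all a ≠ a'):
  -1 + 0 = -1
  -1 + 1 = 0
  -1 + 6 = 5
  -1 + 9 = 8
  0 + 1 = 1
  0 + 6 = 6
  0 + 9 = 9
  1 + 6 = 7
  1 + 9 = 10
  6 + 9 = 15
Collected distinct sums: {-1, 0, 1, 5, 6, 7, 8, 9, 10, 15}
|A +̂ A| = 10
(Reference bound: |A +̂ A| ≥ 2|A| - 3 for |A| ≥ 2, with |A| = 5 giving ≥ 7.)

|A +̂ A| = 10


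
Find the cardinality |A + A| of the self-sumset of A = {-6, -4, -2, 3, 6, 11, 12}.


A + A = {a + a' : a, a' ∈ A}; |A| = 7.
General bounds: 2|A| - 1 ≤ |A + A| ≤ |A|(|A|+1)/2, i.e. 13 ≤ |A + A| ≤ 28.
Lower bound 2|A|-1 is attained iff A is an arithmetic progression.
Enumerate sums a + a' for a ≤ a' (symmetric, so this suffices):
a = -6: -6+-6=-12, -6+-4=-10, -6+-2=-8, -6+3=-3, -6+6=0, -6+11=5, -6+12=6
a = -4: -4+-4=-8, -4+-2=-6, -4+3=-1, -4+6=2, -4+11=7, -4+12=8
a = -2: -2+-2=-4, -2+3=1, -2+6=4, -2+11=9, -2+12=10
a = 3: 3+3=6, 3+6=9, 3+11=14, 3+12=15
a = 6: 6+6=12, 6+11=17, 6+12=18
a = 11: 11+11=22, 11+12=23
a = 12: 12+12=24
Distinct sums: {-12, -10, -8, -6, -4, -3, -1, 0, 1, 2, 4, 5, 6, 7, 8, 9, 10, 12, 14, 15, 17, 18, 22, 23, 24}
|A + A| = 25

|A + A| = 25


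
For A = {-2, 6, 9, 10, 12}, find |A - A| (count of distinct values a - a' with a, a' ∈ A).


A - A = {a - a' : a, a' ∈ A}; |A| = 5.
Bounds: 2|A|-1 ≤ |A - A| ≤ |A|² - |A| + 1, i.e. 9 ≤ |A - A| ≤ 21.
Note: 0 ∈ A - A always (from a - a). The set is symmetric: if d ∈ A - A then -d ∈ A - A.
Enumerate nonzero differences d = a - a' with a > a' (then include -d):
Positive differences: {1, 2, 3, 4, 6, 8, 11, 12, 14}
Full difference set: {0} ∪ (positive diffs) ∪ (negative diffs).
|A - A| = 1 + 2·9 = 19 (matches direct enumeration: 19).

|A - A| = 19


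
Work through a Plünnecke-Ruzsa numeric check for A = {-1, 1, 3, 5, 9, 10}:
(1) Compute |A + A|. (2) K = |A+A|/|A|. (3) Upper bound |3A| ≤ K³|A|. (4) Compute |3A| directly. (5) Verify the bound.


|A| = 6.
Step 1: Compute A + A by enumerating all 36 pairs.
A + A = {-2, 0, 2, 4, 6, 8, 9, 10, 11, 12, 13, 14, 15, 18, 19, 20}, so |A + A| = 16.
Step 2: Doubling constant K = |A + A|/|A| = 16/6 = 16/6 ≈ 2.6667.
Step 3: Plünnecke-Ruzsa gives |3A| ≤ K³·|A| = (2.6667)³ · 6 ≈ 113.7778.
Step 4: Compute 3A = A + A + A directly by enumerating all triples (a,b,c) ∈ A³; |3A| = 28.
Step 5: Check 28 ≤ 113.7778? Yes ✓.

K = 16/6, Plünnecke-Ruzsa bound K³|A| ≈ 113.7778, |3A| = 28, inequality holds.


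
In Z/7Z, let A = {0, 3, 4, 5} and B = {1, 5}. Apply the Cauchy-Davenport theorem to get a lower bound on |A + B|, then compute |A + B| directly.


Cauchy-Davenport: |A + B| ≥ min(p, |A| + |B| - 1) for A, B nonempty in Z/pZ.
|A| = 4, |B| = 2, p = 7.
CD lower bound = min(7, 4 + 2 - 1) = min(7, 5) = 5.
Compute A + B mod 7 directly:
a = 0: 0+1=1, 0+5=5
a = 3: 3+1=4, 3+5=1
a = 4: 4+1=5, 4+5=2
a = 5: 5+1=6, 5+5=3
A + B = {1, 2, 3, 4, 5, 6}, so |A + B| = 6.
Verify: 6 ≥ 5? Yes ✓.

CD lower bound = 5, actual |A + B| = 6.


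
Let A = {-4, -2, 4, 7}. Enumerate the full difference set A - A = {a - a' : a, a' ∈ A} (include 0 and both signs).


A - A = {a - a' : a, a' ∈ A}.
Compute a - a' for each ordered pair (a, a'):
a = -4: -4--4=0, -4--2=-2, -4-4=-8, -4-7=-11
a = -2: -2--4=2, -2--2=0, -2-4=-6, -2-7=-9
a = 4: 4--4=8, 4--2=6, 4-4=0, 4-7=-3
a = 7: 7--4=11, 7--2=9, 7-4=3, 7-7=0
Collecting distinct values (and noting 0 appears from a-a):
A - A = {-11, -9, -8, -6, -3, -2, 0, 2, 3, 6, 8, 9, 11}
|A - A| = 13

A - A = {-11, -9, -8, -6, -3, -2, 0, 2, 3, 6, 8, 9, 11}


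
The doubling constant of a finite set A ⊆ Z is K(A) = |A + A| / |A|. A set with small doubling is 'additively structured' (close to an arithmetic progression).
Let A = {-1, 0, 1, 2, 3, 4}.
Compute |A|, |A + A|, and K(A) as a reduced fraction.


|A| = 6.
Compute A + A by enumerating all 36 pairs.
A + A = {-2, -1, 0, 1, 2, 3, 4, 5, 6, 7, 8}, so |A + A| = 11.
K = |A + A| / |A| = 11/6 (already in lowest terms) ≈ 1.8333.
Reference: AP of size 6 gives K = 11/6 ≈ 1.8333; a fully generic set of size 6 gives K ≈ 3.5000.

|A| = 6, |A + A| = 11, K = 11/6.


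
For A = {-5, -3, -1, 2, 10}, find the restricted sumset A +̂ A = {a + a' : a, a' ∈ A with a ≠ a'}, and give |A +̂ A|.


Restricted sumset: A +̂ A = {a + a' : a ∈ A, a' ∈ A, a ≠ a'}.
Equivalently, take A + A and drop any sum 2a that is achievable ONLY as a + a for a ∈ A (i.e. sums representable only with equal summands).
Enumerate pairs (a, a') with a < a' (symmetric, so each unordered pair gives one sum; this covers all a ≠ a'):
  -5 + -3 = -8
  -5 + -1 = -6
  -5 + 2 = -3
  -5 + 10 = 5
  -3 + -1 = -4
  -3 + 2 = -1
  -3 + 10 = 7
  -1 + 2 = 1
  -1 + 10 = 9
  2 + 10 = 12
Collected distinct sums: {-8, -6, -4, -3, -1, 1, 5, 7, 9, 12}
|A +̂ A| = 10
(Reference bound: |A +̂ A| ≥ 2|A| - 3 for |A| ≥ 2, with |A| = 5 giving ≥ 7.)

|A +̂ A| = 10


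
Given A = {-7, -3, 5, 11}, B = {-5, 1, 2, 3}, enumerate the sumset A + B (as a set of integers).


A + B = {a + b : a ∈ A, b ∈ B}.
Enumerate all |A|·|B| = 4·4 = 16 pairs (a, b) and collect distinct sums.
a = -7: -7+-5=-12, -7+1=-6, -7+2=-5, -7+3=-4
a = -3: -3+-5=-8, -3+1=-2, -3+2=-1, -3+3=0
a = 5: 5+-5=0, 5+1=6, 5+2=7, 5+3=8
a = 11: 11+-5=6, 11+1=12, 11+2=13, 11+3=14
Collecting distinct sums: A + B = {-12, -8, -6, -5, -4, -2, -1, 0, 6, 7, 8, 12, 13, 14}
|A + B| = 14

A + B = {-12, -8, -6, -5, -4, -2, -1, 0, 6, 7, 8, 12, 13, 14}


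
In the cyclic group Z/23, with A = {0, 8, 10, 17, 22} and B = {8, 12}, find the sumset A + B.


Work in Z/23Z: reduce every sum a + b modulo 23.
Enumerate all 10 pairs:
a = 0: 0+8=8, 0+12=12
a = 8: 8+8=16, 8+12=20
a = 10: 10+8=18, 10+12=22
a = 17: 17+8=2, 17+12=6
a = 22: 22+8=7, 22+12=11
Distinct residues collected: {2, 6, 7, 8, 11, 12, 16, 18, 20, 22}
|A + B| = 10 (out of 23 total residues).

A + B = {2, 6, 7, 8, 11, 12, 16, 18, 20, 22}


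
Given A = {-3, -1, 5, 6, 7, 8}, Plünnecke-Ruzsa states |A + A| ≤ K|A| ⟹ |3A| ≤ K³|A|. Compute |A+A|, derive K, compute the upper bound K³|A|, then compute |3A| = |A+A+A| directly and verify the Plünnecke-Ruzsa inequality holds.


|A| = 6.
Step 1: Compute A + A by enumerating all 36 pairs.
A + A = {-6, -4, -2, 2, 3, 4, 5, 6, 7, 10, 11, 12, 13, 14, 15, 16}, so |A + A| = 16.
Step 2: Doubling constant K = |A + A|/|A| = 16/6 = 16/6 ≈ 2.6667.
Step 3: Plünnecke-Ruzsa gives |3A| ≤ K³·|A| = (2.6667)³ · 6 ≈ 113.7778.
Step 4: Compute 3A = A + A + A directly by enumerating all triples (a,b,c) ∈ A³; |3A| = 30.
Step 5: Check 30 ≤ 113.7778? Yes ✓.

K = 16/6, Plünnecke-Ruzsa bound K³|A| ≈ 113.7778, |3A| = 30, inequality holds.


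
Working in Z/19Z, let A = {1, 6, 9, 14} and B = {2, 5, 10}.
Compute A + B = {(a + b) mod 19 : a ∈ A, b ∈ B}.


Work in Z/19Z: reduce every sum a + b modulo 19.
Enumerate all 12 pairs:
a = 1: 1+2=3, 1+5=6, 1+10=11
a = 6: 6+2=8, 6+5=11, 6+10=16
a = 9: 9+2=11, 9+5=14, 9+10=0
a = 14: 14+2=16, 14+5=0, 14+10=5
Distinct residues collected: {0, 3, 5, 6, 8, 11, 14, 16}
|A + B| = 8 (out of 19 total residues).

A + B = {0, 3, 5, 6, 8, 11, 14, 16}


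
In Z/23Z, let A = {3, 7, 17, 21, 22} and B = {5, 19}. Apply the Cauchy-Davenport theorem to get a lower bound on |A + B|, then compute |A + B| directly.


Cauchy-Davenport: |A + B| ≥ min(p, |A| + |B| - 1) for A, B nonempty in Z/pZ.
|A| = 5, |B| = 2, p = 23.
CD lower bound = min(23, 5 + 2 - 1) = min(23, 6) = 6.
Compute A + B mod 23 directly:
a = 3: 3+5=8, 3+19=22
a = 7: 7+5=12, 7+19=3
a = 17: 17+5=22, 17+19=13
a = 21: 21+5=3, 21+19=17
a = 22: 22+5=4, 22+19=18
A + B = {3, 4, 8, 12, 13, 17, 18, 22}, so |A + B| = 8.
Verify: 8 ≥ 6? Yes ✓.

CD lower bound = 6, actual |A + B| = 8.


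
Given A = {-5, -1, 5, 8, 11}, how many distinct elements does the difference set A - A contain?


A - A = {a - a' : a, a' ∈ A}; |A| = 5.
Bounds: 2|A|-1 ≤ |A - A| ≤ |A|² - |A| + 1, i.e. 9 ≤ |A - A| ≤ 21.
Note: 0 ∈ A - A always (from a - a). The set is symmetric: if d ∈ A - A then -d ∈ A - A.
Enumerate nonzero differences d = a - a' with a > a' (then include -d):
Positive differences: {3, 4, 6, 9, 10, 12, 13, 16}
Full difference set: {0} ∪ (positive diffs) ∪ (negative diffs).
|A - A| = 1 + 2·8 = 17 (matches direct enumeration: 17).

|A - A| = 17


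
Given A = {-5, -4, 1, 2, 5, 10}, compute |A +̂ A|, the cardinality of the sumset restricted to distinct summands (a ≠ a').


Restricted sumset: A +̂ A = {a + a' : a ∈ A, a' ∈ A, a ≠ a'}.
Equivalently, take A + A and drop any sum 2a that is achievable ONLY as a + a for a ∈ A (i.e. sums representable only with equal summands).
Enumerate pairs (a, a') with a < a' (symmetric, so each unordered pair gives one sum; this covers all a ≠ a'):
  -5 + -4 = -9
  -5 + 1 = -4
  -5 + 2 = -3
  -5 + 5 = 0
  -5 + 10 = 5
  -4 + 1 = -3
  -4 + 2 = -2
  -4 + 5 = 1
  -4 + 10 = 6
  1 + 2 = 3
  1 + 5 = 6
  1 + 10 = 11
  2 + 5 = 7
  2 + 10 = 12
  5 + 10 = 15
Collected distinct sums: {-9, -4, -3, -2, 0, 1, 3, 5, 6, 7, 11, 12, 15}
|A +̂ A| = 13
(Reference bound: |A +̂ A| ≥ 2|A| - 3 for |A| ≥ 2, with |A| = 6 giving ≥ 9.)

|A +̂ A| = 13


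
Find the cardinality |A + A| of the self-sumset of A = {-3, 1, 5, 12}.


A + A = {a + a' : a, a' ∈ A}; |A| = 4.
General bounds: 2|A| - 1 ≤ |A + A| ≤ |A|(|A|+1)/2, i.e. 7 ≤ |A + A| ≤ 10.
Lower bound 2|A|-1 is attained iff A is an arithmetic progression.
Enumerate sums a + a' for a ≤ a' (symmetric, so this suffices):
a = -3: -3+-3=-6, -3+1=-2, -3+5=2, -3+12=9
a = 1: 1+1=2, 1+5=6, 1+12=13
a = 5: 5+5=10, 5+12=17
a = 12: 12+12=24
Distinct sums: {-6, -2, 2, 6, 9, 10, 13, 17, 24}
|A + A| = 9

|A + A| = 9


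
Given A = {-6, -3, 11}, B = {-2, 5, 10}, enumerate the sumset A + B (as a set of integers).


A + B = {a + b : a ∈ A, b ∈ B}.
Enumerate all |A|·|B| = 3·3 = 9 pairs (a, b) and collect distinct sums.
a = -6: -6+-2=-8, -6+5=-1, -6+10=4
a = -3: -3+-2=-5, -3+5=2, -3+10=7
a = 11: 11+-2=9, 11+5=16, 11+10=21
Collecting distinct sums: A + B = {-8, -5, -1, 2, 4, 7, 9, 16, 21}
|A + B| = 9

A + B = {-8, -5, -1, 2, 4, 7, 9, 16, 21}


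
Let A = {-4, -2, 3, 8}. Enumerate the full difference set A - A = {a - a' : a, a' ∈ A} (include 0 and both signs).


A - A = {a - a' : a, a' ∈ A}.
Compute a - a' for each ordered pair (a, a'):
a = -4: -4--4=0, -4--2=-2, -4-3=-7, -4-8=-12
a = -2: -2--4=2, -2--2=0, -2-3=-5, -2-8=-10
a = 3: 3--4=7, 3--2=5, 3-3=0, 3-8=-5
a = 8: 8--4=12, 8--2=10, 8-3=5, 8-8=0
Collecting distinct values (and noting 0 appears from a-a):
A - A = {-12, -10, -7, -5, -2, 0, 2, 5, 7, 10, 12}
|A - A| = 11

A - A = {-12, -10, -7, -5, -2, 0, 2, 5, 7, 10, 12}


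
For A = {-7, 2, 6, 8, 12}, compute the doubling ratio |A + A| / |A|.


|A| = 5.
Compute A + A by enumerating all 25 pairs.
A + A = {-14, -5, -1, 1, 4, 5, 8, 10, 12, 14, 16, 18, 20, 24}, so |A + A| = 14.
K = |A + A| / |A| = 14/5 (already in lowest terms) ≈ 2.8000.
Reference: AP of size 5 gives K = 9/5 ≈ 1.8000; a fully generic set of size 5 gives K ≈ 3.0000.

|A| = 5, |A + A| = 14, K = 14/5.


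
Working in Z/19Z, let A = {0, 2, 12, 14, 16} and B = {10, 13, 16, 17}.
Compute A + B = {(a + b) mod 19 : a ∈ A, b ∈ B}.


Work in Z/19Z: reduce every sum a + b modulo 19.
Enumerate all 20 pairs:
a = 0: 0+10=10, 0+13=13, 0+16=16, 0+17=17
a = 2: 2+10=12, 2+13=15, 2+16=18, 2+17=0
a = 12: 12+10=3, 12+13=6, 12+16=9, 12+17=10
a = 14: 14+10=5, 14+13=8, 14+16=11, 14+17=12
a = 16: 16+10=7, 16+13=10, 16+16=13, 16+17=14
Distinct residues collected: {0, 3, 5, 6, 7, 8, 9, 10, 11, 12, 13, 14, 15, 16, 17, 18}
|A + B| = 16 (out of 19 total residues).

A + B = {0, 3, 5, 6, 7, 8, 9, 10, 11, 12, 13, 14, 15, 16, 17, 18}


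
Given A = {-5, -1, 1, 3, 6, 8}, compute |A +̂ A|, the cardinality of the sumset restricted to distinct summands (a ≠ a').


Restricted sumset: A +̂ A = {a + a' : a ∈ A, a' ∈ A, a ≠ a'}.
Equivalently, take A + A and drop any sum 2a that is achievable ONLY as a + a for a ∈ A (i.e. sums representable only with equal summands).
Enumerate pairs (a, a') with a < a' (symmetric, so each unordered pair gives one sum; this covers all a ≠ a'):
  -5 + -1 = -6
  -5 + 1 = -4
  -5 + 3 = -2
  -5 + 6 = 1
  -5 + 8 = 3
  -1 + 1 = 0
  -1 + 3 = 2
  -1 + 6 = 5
  -1 + 8 = 7
  1 + 3 = 4
  1 + 6 = 7
  1 + 8 = 9
  3 + 6 = 9
  3 + 8 = 11
  6 + 8 = 14
Collected distinct sums: {-6, -4, -2, 0, 1, 2, 3, 4, 5, 7, 9, 11, 14}
|A +̂ A| = 13
(Reference bound: |A +̂ A| ≥ 2|A| - 3 for |A| ≥ 2, with |A| = 6 giving ≥ 9.)

|A +̂ A| = 13


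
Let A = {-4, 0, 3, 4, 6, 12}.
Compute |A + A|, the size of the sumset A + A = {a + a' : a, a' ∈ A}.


A + A = {a + a' : a, a' ∈ A}; |A| = 6.
General bounds: 2|A| - 1 ≤ |A + A| ≤ |A|(|A|+1)/2, i.e. 11 ≤ |A + A| ≤ 21.
Lower bound 2|A|-1 is attained iff A is an arithmetic progression.
Enumerate sums a + a' for a ≤ a' (symmetric, so this suffices):
a = -4: -4+-4=-8, -4+0=-4, -4+3=-1, -4+4=0, -4+6=2, -4+12=8
a = 0: 0+0=0, 0+3=3, 0+4=4, 0+6=6, 0+12=12
a = 3: 3+3=6, 3+4=7, 3+6=9, 3+12=15
a = 4: 4+4=8, 4+6=10, 4+12=16
a = 6: 6+6=12, 6+12=18
a = 12: 12+12=24
Distinct sums: {-8, -4, -1, 0, 2, 3, 4, 6, 7, 8, 9, 10, 12, 15, 16, 18, 24}
|A + A| = 17

|A + A| = 17


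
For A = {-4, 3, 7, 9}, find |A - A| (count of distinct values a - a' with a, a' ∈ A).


A - A = {a - a' : a, a' ∈ A}; |A| = 4.
Bounds: 2|A|-1 ≤ |A - A| ≤ |A|² - |A| + 1, i.e. 7 ≤ |A - A| ≤ 13.
Note: 0 ∈ A - A always (from a - a). The set is symmetric: if d ∈ A - A then -d ∈ A - A.
Enumerate nonzero differences d = a - a' with a > a' (then include -d):
Positive differences: {2, 4, 6, 7, 11, 13}
Full difference set: {0} ∪ (positive diffs) ∪ (negative diffs).
|A - A| = 1 + 2·6 = 13 (matches direct enumeration: 13).

|A - A| = 13


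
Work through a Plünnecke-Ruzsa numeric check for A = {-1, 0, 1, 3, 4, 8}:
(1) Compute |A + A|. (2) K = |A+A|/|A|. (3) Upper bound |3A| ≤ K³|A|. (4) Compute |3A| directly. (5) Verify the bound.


|A| = 6.
Step 1: Compute A + A by enumerating all 36 pairs.
A + A = {-2, -1, 0, 1, 2, 3, 4, 5, 6, 7, 8, 9, 11, 12, 16}, so |A + A| = 15.
Step 2: Doubling constant K = |A + A|/|A| = 15/6 = 15/6 ≈ 2.5000.
Step 3: Plünnecke-Ruzsa gives |3A| ≤ K³·|A| = (2.5000)³ · 6 ≈ 93.7500.
Step 4: Compute 3A = A + A + A directly by enumerating all triples (a,b,c) ∈ A³; |3A| = 24.
Step 5: Check 24 ≤ 93.7500? Yes ✓.

K = 15/6, Plünnecke-Ruzsa bound K³|A| ≈ 93.7500, |3A| = 24, inequality holds.


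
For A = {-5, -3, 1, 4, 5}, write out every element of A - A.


A - A = {a - a' : a, a' ∈ A}.
Compute a - a' for each ordered pair (a, a'):
a = -5: -5--5=0, -5--3=-2, -5-1=-6, -5-4=-9, -5-5=-10
a = -3: -3--5=2, -3--3=0, -3-1=-4, -3-4=-7, -3-5=-8
a = 1: 1--5=6, 1--3=4, 1-1=0, 1-4=-3, 1-5=-4
a = 4: 4--5=9, 4--3=7, 4-1=3, 4-4=0, 4-5=-1
a = 5: 5--5=10, 5--3=8, 5-1=4, 5-4=1, 5-5=0
Collecting distinct values (and noting 0 appears from a-a):
A - A = {-10, -9, -8, -7, -6, -4, -3, -2, -1, 0, 1, 2, 3, 4, 6, 7, 8, 9, 10}
|A - A| = 19

A - A = {-10, -9, -8, -7, -6, -4, -3, -2, -1, 0, 1, 2, 3, 4, 6, 7, 8, 9, 10}


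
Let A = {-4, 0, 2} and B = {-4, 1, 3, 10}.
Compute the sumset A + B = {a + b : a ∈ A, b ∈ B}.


A + B = {a + b : a ∈ A, b ∈ B}.
Enumerate all |A|·|B| = 3·4 = 12 pairs (a, b) and collect distinct sums.
a = -4: -4+-4=-8, -4+1=-3, -4+3=-1, -4+10=6
a = 0: 0+-4=-4, 0+1=1, 0+3=3, 0+10=10
a = 2: 2+-4=-2, 2+1=3, 2+3=5, 2+10=12
Collecting distinct sums: A + B = {-8, -4, -3, -2, -1, 1, 3, 5, 6, 10, 12}
|A + B| = 11

A + B = {-8, -4, -3, -2, -1, 1, 3, 5, 6, 10, 12}


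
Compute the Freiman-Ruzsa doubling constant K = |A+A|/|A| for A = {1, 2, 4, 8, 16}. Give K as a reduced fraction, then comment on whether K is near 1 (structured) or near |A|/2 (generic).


|A| = 5.
Compute A + A by enumerating all 25 pairs.
A + A = {2, 3, 4, 5, 6, 8, 9, 10, 12, 16, 17, 18, 20, 24, 32}, so |A + A| = 15.
K = |A + A| / |A| = 15/5 = 3/1 ≈ 3.0000.
Reference: AP of size 5 gives K = 9/5 ≈ 1.8000; a fully generic set of size 5 gives K ≈ 3.0000.

|A| = 5, |A + A| = 15, K = 15/5 = 3/1.


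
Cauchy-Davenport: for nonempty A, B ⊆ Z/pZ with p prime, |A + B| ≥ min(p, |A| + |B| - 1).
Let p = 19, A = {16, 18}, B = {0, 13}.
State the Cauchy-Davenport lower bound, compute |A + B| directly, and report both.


Cauchy-Davenport: |A + B| ≥ min(p, |A| + |B| - 1) for A, B nonempty in Z/pZ.
|A| = 2, |B| = 2, p = 19.
CD lower bound = min(19, 2 + 2 - 1) = min(19, 3) = 3.
Compute A + B mod 19 directly:
a = 16: 16+0=16, 16+13=10
a = 18: 18+0=18, 18+13=12
A + B = {10, 12, 16, 18}, so |A + B| = 4.
Verify: 4 ≥ 3? Yes ✓.

CD lower bound = 3, actual |A + B| = 4.


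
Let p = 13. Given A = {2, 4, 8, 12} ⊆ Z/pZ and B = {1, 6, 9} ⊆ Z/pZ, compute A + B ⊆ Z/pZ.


Work in Z/13Z: reduce every sum a + b modulo 13.
Enumerate all 12 pairs:
a = 2: 2+1=3, 2+6=8, 2+9=11
a = 4: 4+1=5, 4+6=10, 4+9=0
a = 8: 8+1=9, 8+6=1, 8+9=4
a = 12: 12+1=0, 12+6=5, 12+9=8
Distinct residues collected: {0, 1, 3, 4, 5, 8, 9, 10, 11}
|A + B| = 9 (out of 13 total residues).

A + B = {0, 1, 3, 4, 5, 8, 9, 10, 11}


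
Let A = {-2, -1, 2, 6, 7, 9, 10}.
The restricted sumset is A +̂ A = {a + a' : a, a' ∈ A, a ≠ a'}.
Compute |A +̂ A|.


Restricted sumset: A +̂ A = {a + a' : a ∈ A, a' ∈ A, a ≠ a'}.
Equivalently, take A + A and drop any sum 2a that is achievable ONLY as a + a for a ∈ A (i.e. sums representable only with equal summands).
Enumerate pairs (a, a') with a < a' (symmetric, so each unordered pair gives one sum; this covers all a ≠ a'):
  -2 + -1 = -3
  -2 + 2 = 0
  -2 + 6 = 4
  -2 + 7 = 5
  -2 + 9 = 7
  -2 + 10 = 8
  -1 + 2 = 1
  -1 + 6 = 5
  -1 + 7 = 6
  -1 + 9 = 8
  -1 + 10 = 9
  2 + 6 = 8
  2 + 7 = 9
  2 + 9 = 11
  2 + 10 = 12
  6 + 7 = 13
  6 + 9 = 15
  6 + 10 = 16
  7 + 9 = 16
  7 + 10 = 17
  9 + 10 = 19
Collected distinct sums: {-3, 0, 1, 4, 5, 6, 7, 8, 9, 11, 12, 13, 15, 16, 17, 19}
|A +̂ A| = 16
(Reference bound: |A +̂ A| ≥ 2|A| - 3 for |A| ≥ 2, with |A| = 7 giving ≥ 11.)

|A +̂ A| = 16


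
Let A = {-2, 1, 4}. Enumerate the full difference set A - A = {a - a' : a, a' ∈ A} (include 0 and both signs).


A - A = {a - a' : a, a' ∈ A}.
Compute a - a' for each ordered pair (a, a'):
a = -2: -2--2=0, -2-1=-3, -2-4=-6
a = 1: 1--2=3, 1-1=0, 1-4=-3
a = 4: 4--2=6, 4-1=3, 4-4=0
Collecting distinct values (and noting 0 appears from a-a):
A - A = {-6, -3, 0, 3, 6}
|A - A| = 5

A - A = {-6, -3, 0, 3, 6}


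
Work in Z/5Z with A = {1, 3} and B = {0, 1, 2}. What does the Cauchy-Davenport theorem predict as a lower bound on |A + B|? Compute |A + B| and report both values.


Cauchy-Davenport: |A + B| ≥ min(p, |A| + |B| - 1) for A, B nonempty in Z/pZ.
|A| = 2, |B| = 3, p = 5.
CD lower bound = min(5, 2 + 3 - 1) = min(5, 4) = 4.
Compute A + B mod 5 directly:
a = 1: 1+0=1, 1+1=2, 1+2=3
a = 3: 3+0=3, 3+1=4, 3+2=0
A + B = {0, 1, 2, 3, 4}, so |A + B| = 5.
Verify: 5 ≥ 4? Yes ✓.

CD lower bound = 4, actual |A + B| = 5.


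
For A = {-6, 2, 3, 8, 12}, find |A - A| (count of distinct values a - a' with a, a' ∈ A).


A - A = {a - a' : a, a' ∈ A}; |A| = 5.
Bounds: 2|A|-1 ≤ |A - A| ≤ |A|² - |A| + 1, i.e. 9 ≤ |A - A| ≤ 21.
Note: 0 ∈ A - A always (from a - a). The set is symmetric: if d ∈ A - A then -d ∈ A - A.
Enumerate nonzero differences d = a - a' with a > a' (then include -d):
Positive differences: {1, 4, 5, 6, 8, 9, 10, 14, 18}
Full difference set: {0} ∪ (positive diffs) ∪ (negative diffs).
|A - A| = 1 + 2·9 = 19 (matches direct enumeration: 19).

|A - A| = 19


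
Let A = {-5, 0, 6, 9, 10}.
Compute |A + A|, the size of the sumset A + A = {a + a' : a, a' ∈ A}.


A + A = {a + a' : a, a' ∈ A}; |A| = 5.
General bounds: 2|A| - 1 ≤ |A + A| ≤ |A|(|A|+1)/2, i.e. 9 ≤ |A + A| ≤ 15.
Lower bound 2|A|-1 is attained iff A is an arithmetic progression.
Enumerate sums a + a' for a ≤ a' (symmetric, so this suffices):
a = -5: -5+-5=-10, -5+0=-5, -5+6=1, -5+9=4, -5+10=5
a = 0: 0+0=0, 0+6=6, 0+9=9, 0+10=10
a = 6: 6+6=12, 6+9=15, 6+10=16
a = 9: 9+9=18, 9+10=19
a = 10: 10+10=20
Distinct sums: {-10, -5, 0, 1, 4, 5, 6, 9, 10, 12, 15, 16, 18, 19, 20}
|A + A| = 15

|A + A| = 15


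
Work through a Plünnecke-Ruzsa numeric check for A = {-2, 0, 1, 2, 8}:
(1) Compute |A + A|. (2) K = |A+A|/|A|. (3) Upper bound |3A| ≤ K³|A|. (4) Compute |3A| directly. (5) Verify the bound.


|A| = 5.
Step 1: Compute A + A by enumerating all 25 pairs.
A + A = {-4, -2, -1, 0, 1, 2, 3, 4, 6, 8, 9, 10, 16}, so |A + A| = 13.
Step 2: Doubling constant K = |A + A|/|A| = 13/5 = 13/5 ≈ 2.6000.
Step 3: Plünnecke-Ruzsa gives |3A| ≤ K³·|A| = (2.6000)³ · 5 ≈ 87.8800.
Step 4: Compute 3A = A + A + A directly by enumerating all triples (a,b,c) ∈ A³; |3A| = 23.
Step 5: Check 23 ≤ 87.8800? Yes ✓.

K = 13/5, Plünnecke-Ruzsa bound K³|A| ≈ 87.8800, |3A| = 23, inequality holds.


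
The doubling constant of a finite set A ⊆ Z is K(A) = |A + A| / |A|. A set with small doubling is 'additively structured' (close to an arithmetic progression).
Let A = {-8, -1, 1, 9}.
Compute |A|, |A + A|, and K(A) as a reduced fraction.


|A| = 4.
Compute A + A by enumerating all 16 pairs.
A + A = {-16, -9, -7, -2, 0, 1, 2, 8, 10, 18}, so |A + A| = 10.
K = |A + A| / |A| = 10/4 = 5/2 ≈ 2.5000.
Reference: AP of size 4 gives K = 7/4 ≈ 1.7500; a fully generic set of size 4 gives K ≈ 2.5000.

|A| = 4, |A + A| = 10, K = 10/4 = 5/2.


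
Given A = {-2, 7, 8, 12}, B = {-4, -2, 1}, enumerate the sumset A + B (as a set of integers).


A + B = {a + b : a ∈ A, b ∈ B}.
Enumerate all |A|·|B| = 4·3 = 12 pairs (a, b) and collect distinct sums.
a = -2: -2+-4=-6, -2+-2=-4, -2+1=-1
a = 7: 7+-4=3, 7+-2=5, 7+1=8
a = 8: 8+-4=4, 8+-2=6, 8+1=9
a = 12: 12+-4=8, 12+-2=10, 12+1=13
Collecting distinct sums: A + B = {-6, -4, -1, 3, 4, 5, 6, 8, 9, 10, 13}
|A + B| = 11

A + B = {-6, -4, -1, 3, 4, 5, 6, 8, 9, 10, 13}


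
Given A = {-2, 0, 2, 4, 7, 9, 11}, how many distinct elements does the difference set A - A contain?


A - A = {a - a' : a, a' ∈ A}; |A| = 7.
Bounds: 2|A|-1 ≤ |A - A| ≤ |A|² - |A| + 1, i.e. 13 ≤ |A - A| ≤ 43.
Note: 0 ∈ A - A always (from a - a). The set is symmetric: if d ∈ A - A then -d ∈ A - A.
Enumerate nonzero differences d = a - a' with a > a' (then include -d):
Positive differences: {2, 3, 4, 5, 6, 7, 9, 11, 13}
Full difference set: {0} ∪ (positive diffs) ∪ (negative diffs).
|A - A| = 1 + 2·9 = 19 (matches direct enumeration: 19).

|A - A| = 19


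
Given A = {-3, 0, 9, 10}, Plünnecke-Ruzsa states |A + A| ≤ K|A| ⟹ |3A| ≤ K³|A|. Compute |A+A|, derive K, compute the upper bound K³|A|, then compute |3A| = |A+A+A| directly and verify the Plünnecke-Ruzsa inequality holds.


|A| = 4.
Step 1: Compute A + A by enumerating all 16 pairs.
A + A = {-6, -3, 0, 6, 7, 9, 10, 18, 19, 20}, so |A + A| = 10.
Step 2: Doubling constant K = |A + A|/|A| = 10/4 = 10/4 ≈ 2.5000.
Step 3: Plünnecke-Ruzsa gives |3A| ≤ K³·|A| = (2.5000)³ · 4 ≈ 62.5000.
Step 4: Compute 3A = A + A + A directly by enumerating all triples (a,b,c) ∈ A³; |3A| = 20.
Step 5: Check 20 ≤ 62.5000? Yes ✓.

K = 10/4, Plünnecke-Ruzsa bound K³|A| ≈ 62.5000, |3A| = 20, inequality holds.


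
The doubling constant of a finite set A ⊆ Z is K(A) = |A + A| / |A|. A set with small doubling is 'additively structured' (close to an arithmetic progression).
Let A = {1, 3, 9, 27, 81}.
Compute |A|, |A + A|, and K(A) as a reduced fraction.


|A| = 5.
Compute A + A by enumerating all 25 pairs.
A + A = {2, 4, 6, 10, 12, 18, 28, 30, 36, 54, 82, 84, 90, 108, 162}, so |A + A| = 15.
K = |A + A| / |A| = 15/5 = 3/1 ≈ 3.0000.
Reference: AP of size 5 gives K = 9/5 ≈ 1.8000; a fully generic set of size 5 gives K ≈ 3.0000.

|A| = 5, |A + A| = 15, K = 15/5 = 3/1.


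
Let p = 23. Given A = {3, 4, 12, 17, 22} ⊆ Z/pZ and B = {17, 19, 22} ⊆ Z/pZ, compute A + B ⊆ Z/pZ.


Work in Z/23Z: reduce every sum a + b modulo 23.
Enumerate all 15 pairs:
a = 3: 3+17=20, 3+19=22, 3+22=2
a = 4: 4+17=21, 4+19=0, 4+22=3
a = 12: 12+17=6, 12+19=8, 12+22=11
a = 17: 17+17=11, 17+19=13, 17+22=16
a = 22: 22+17=16, 22+19=18, 22+22=21
Distinct residues collected: {0, 2, 3, 6, 8, 11, 13, 16, 18, 20, 21, 22}
|A + B| = 12 (out of 23 total residues).

A + B = {0, 2, 3, 6, 8, 11, 13, 16, 18, 20, 21, 22}


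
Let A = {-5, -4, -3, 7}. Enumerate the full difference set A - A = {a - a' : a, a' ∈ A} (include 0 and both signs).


A - A = {a - a' : a, a' ∈ A}.
Compute a - a' for each ordered pair (a, a'):
a = -5: -5--5=0, -5--4=-1, -5--3=-2, -5-7=-12
a = -4: -4--5=1, -4--4=0, -4--3=-1, -4-7=-11
a = -3: -3--5=2, -3--4=1, -3--3=0, -3-7=-10
a = 7: 7--5=12, 7--4=11, 7--3=10, 7-7=0
Collecting distinct values (and noting 0 appears from a-a):
A - A = {-12, -11, -10, -2, -1, 0, 1, 2, 10, 11, 12}
|A - A| = 11

A - A = {-12, -11, -10, -2, -1, 0, 1, 2, 10, 11, 12}


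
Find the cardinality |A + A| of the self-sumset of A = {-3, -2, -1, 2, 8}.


A + A = {a + a' : a, a' ∈ A}; |A| = 5.
General bounds: 2|A| - 1 ≤ |A + A| ≤ |A|(|A|+1)/2, i.e. 9 ≤ |A + A| ≤ 15.
Lower bound 2|A|-1 is attained iff A is an arithmetic progression.
Enumerate sums a + a' for a ≤ a' (symmetric, so this suffices):
a = -3: -3+-3=-6, -3+-2=-5, -3+-1=-4, -3+2=-1, -3+8=5
a = -2: -2+-2=-4, -2+-1=-3, -2+2=0, -2+8=6
a = -1: -1+-1=-2, -1+2=1, -1+8=7
a = 2: 2+2=4, 2+8=10
a = 8: 8+8=16
Distinct sums: {-6, -5, -4, -3, -2, -1, 0, 1, 4, 5, 6, 7, 10, 16}
|A + A| = 14

|A + A| = 14


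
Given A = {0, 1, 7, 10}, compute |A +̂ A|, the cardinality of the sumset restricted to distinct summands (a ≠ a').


Restricted sumset: A +̂ A = {a + a' : a ∈ A, a' ∈ A, a ≠ a'}.
Equivalently, take A + A and drop any sum 2a that is achievable ONLY as a + a for a ∈ A (i.e. sums representable only with equal summands).
Enumerate pairs (a, a') with a < a' (symmetric, so each unordered pair gives one sum; this covers all a ≠ a'):
  0 + 1 = 1
  0 + 7 = 7
  0 + 10 = 10
  1 + 7 = 8
  1 + 10 = 11
  7 + 10 = 17
Collected distinct sums: {1, 7, 8, 10, 11, 17}
|A +̂ A| = 6
(Reference bound: |A +̂ A| ≥ 2|A| - 3 for |A| ≥ 2, with |A| = 4 giving ≥ 5.)

|A +̂ A| = 6


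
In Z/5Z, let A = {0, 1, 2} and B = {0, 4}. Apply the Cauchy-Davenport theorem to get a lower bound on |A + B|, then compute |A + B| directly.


Cauchy-Davenport: |A + B| ≥ min(p, |A| + |B| - 1) for A, B nonempty in Z/pZ.
|A| = 3, |B| = 2, p = 5.
CD lower bound = min(5, 3 + 2 - 1) = min(5, 4) = 4.
Compute A + B mod 5 directly:
a = 0: 0+0=0, 0+4=4
a = 1: 1+0=1, 1+4=0
a = 2: 2+0=2, 2+4=1
A + B = {0, 1, 2, 4}, so |A + B| = 4.
Verify: 4 ≥ 4? Yes ✓.

CD lower bound = 4, actual |A + B| = 4.


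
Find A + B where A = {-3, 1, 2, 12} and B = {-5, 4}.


A + B = {a + b : a ∈ A, b ∈ B}.
Enumerate all |A|·|B| = 4·2 = 8 pairs (a, b) and collect distinct sums.
a = -3: -3+-5=-8, -3+4=1
a = 1: 1+-5=-4, 1+4=5
a = 2: 2+-5=-3, 2+4=6
a = 12: 12+-5=7, 12+4=16
Collecting distinct sums: A + B = {-8, -4, -3, 1, 5, 6, 7, 16}
|A + B| = 8

A + B = {-8, -4, -3, 1, 5, 6, 7, 16}


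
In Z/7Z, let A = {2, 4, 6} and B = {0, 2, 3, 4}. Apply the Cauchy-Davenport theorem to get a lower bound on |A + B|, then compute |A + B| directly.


Cauchy-Davenport: |A + B| ≥ min(p, |A| + |B| - 1) for A, B nonempty in Z/pZ.
|A| = 3, |B| = 4, p = 7.
CD lower bound = min(7, 3 + 4 - 1) = min(7, 6) = 6.
Compute A + B mod 7 directly:
a = 2: 2+0=2, 2+2=4, 2+3=5, 2+4=6
a = 4: 4+0=4, 4+2=6, 4+3=0, 4+4=1
a = 6: 6+0=6, 6+2=1, 6+3=2, 6+4=3
A + B = {0, 1, 2, 3, 4, 5, 6}, so |A + B| = 7.
Verify: 7 ≥ 6? Yes ✓.

CD lower bound = 6, actual |A + B| = 7.


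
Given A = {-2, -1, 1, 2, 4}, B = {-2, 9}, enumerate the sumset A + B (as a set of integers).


A + B = {a + b : a ∈ A, b ∈ B}.
Enumerate all |A|·|B| = 5·2 = 10 pairs (a, b) and collect distinct sums.
a = -2: -2+-2=-4, -2+9=7
a = -1: -1+-2=-3, -1+9=8
a = 1: 1+-2=-1, 1+9=10
a = 2: 2+-2=0, 2+9=11
a = 4: 4+-2=2, 4+9=13
Collecting distinct sums: A + B = {-4, -3, -1, 0, 2, 7, 8, 10, 11, 13}
|A + B| = 10

A + B = {-4, -3, -1, 0, 2, 7, 8, 10, 11, 13}


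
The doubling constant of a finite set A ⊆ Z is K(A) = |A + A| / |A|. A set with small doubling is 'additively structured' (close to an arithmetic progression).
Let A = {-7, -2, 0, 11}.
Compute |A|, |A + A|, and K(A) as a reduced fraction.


|A| = 4.
Compute A + A by enumerating all 16 pairs.
A + A = {-14, -9, -7, -4, -2, 0, 4, 9, 11, 22}, so |A + A| = 10.
K = |A + A| / |A| = 10/4 = 5/2 ≈ 2.5000.
Reference: AP of size 4 gives K = 7/4 ≈ 1.7500; a fully generic set of size 4 gives K ≈ 2.5000.

|A| = 4, |A + A| = 10, K = 10/4 = 5/2.


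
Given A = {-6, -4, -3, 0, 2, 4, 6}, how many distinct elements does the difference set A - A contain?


A - A = {a - a' : a, a' ∈ A}; |A| = 7.
Bounds: 2|A|-1 ≤ |A - A| ≤ |A|² - |A| + 1, i.e. 13 ≤ |A - A| ≤ 43.
Note: 0 ∈ A - A always (from a - a). The set is symmetric: if d ∈ A - A then -d ∈ A - A.
Enumerate nonzero differences d = a - a' with a > a' (then include -d):
Positive differences: {1, 2, 3, 4, 5, 6, 7, 8, 9, 10, 12}
Full difference set: {0} ∪ (positive diffs) ∪ (negative diffs).
|A - A| = 1 + 2·11 = 23 (matches direct enumeration: 23).

|A - A| = 23


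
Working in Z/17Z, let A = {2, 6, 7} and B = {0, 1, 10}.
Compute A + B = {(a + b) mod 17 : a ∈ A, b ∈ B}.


Work in Z/17Z: reduce every sum a + b modulo 17.
Enumerate all 9 pairs:
a = 2: 2+0=2, 2+1=3, 2+10=12
a = 6: 6+0=6, 6+1=7, 6+10=16
a = 7: 7+0=7, 7+1=8, 7+10=0
Distinct residues collected: {0, 2, 3, 6, 7, 8, 12, 16}
|A + B| = 8 (out of 17 total residues).

A + B = {0, 2, 3, 6, 7, 8, 12, 16}


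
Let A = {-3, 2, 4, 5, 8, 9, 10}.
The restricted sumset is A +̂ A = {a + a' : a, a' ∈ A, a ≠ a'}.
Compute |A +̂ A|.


Restricted sumset: A +̂ A = {a + a' : a ∈ A, a' ∈ A, a ≠ a'}.
Equivalently, take A + A and drop any sum 2a that is achievable ONLY as a + a for a ∈ A (i.e. sums representable only with equal summands).
Enumerate pairs (a, a') with a < a' (symmetric, so each unordered pair gives one sum; this covers all a ≠ a'):
  -3 + 2 = -1
  -3 + 4 = 1
  -3 + 5 = 2
  -3 + 8 = 5
  -3 + 9 = 6
  -3 + 10 = 7
  2 + 4 = 6
  2 + 5 = 7
  2 + 8 = 10
  2 + 9 = 11
  2 + 10 = 12
  4 + 5 = 9
  4 + 8 = 12
  4 + 9 = 13
  4 + 10 = 14
  5 + 8 = 13
  5 + 9 = 14
  5 + 10 = 15
  8 + 9 = 17
  8 + 10 = 18
  9 + 10 = 19
Collected distinct sums: {-1, 1, 2, 5, 6, 7, 9, 10, 11, 12, 13, 14, 15, 17, 18, 19}
|A +̂ A| = 16
(Reference bound: |A +̂ A| ≥ 2|A| - 3 for |A| ≥ 2, with |A| = 7 giving ≥ 11.)

|A +̂ A| = 16


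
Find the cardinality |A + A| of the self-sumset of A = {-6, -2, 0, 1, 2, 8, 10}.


A + A = {a + a' : a, a' ∈ A}; |A| = 7.
General bounds: 2|A| - 1 ≤ |A + A| ≤ |A|(|A|+1)/2, i.e. 13 ≤ |A + A| ≤ 28.
Lower bound 2|A|-1 is attained iff A is an arithmetic progression.
Enumerate sums a + a' for a ≤ a' (symmetric, so this suffices):
a = -6: -6+-6=-12, -6+-2=-8, -6+0=-6, -6+1=-5, -6+2=-4, -6+8=2, -6+10=4
a = -2: -2+-2=-4, -2+0=-2, -2+1=-1, -2+2=0, -2+8=6, -2+10=8
a = 0: 0+0=0, 0+1=1, 0+2=2, 0+8=8, 0+10=10
a = 1: 1+1=2, 1+2=3, 1+8=9, 1+10=11
a = 2: 2+2=4, 2+8=10, 2+10=12
a = 8: 8+8=16, 8+10=18
a = 10: 10+10=20
Distinct sums: {-12, -8, -6, -5, -4, -2, -1, 0, 1, 2, 3, 4, 6, 8, 9, 10, 11, 12, 16, 18, 20}
|A + A| = 21

|A + A| = 21
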